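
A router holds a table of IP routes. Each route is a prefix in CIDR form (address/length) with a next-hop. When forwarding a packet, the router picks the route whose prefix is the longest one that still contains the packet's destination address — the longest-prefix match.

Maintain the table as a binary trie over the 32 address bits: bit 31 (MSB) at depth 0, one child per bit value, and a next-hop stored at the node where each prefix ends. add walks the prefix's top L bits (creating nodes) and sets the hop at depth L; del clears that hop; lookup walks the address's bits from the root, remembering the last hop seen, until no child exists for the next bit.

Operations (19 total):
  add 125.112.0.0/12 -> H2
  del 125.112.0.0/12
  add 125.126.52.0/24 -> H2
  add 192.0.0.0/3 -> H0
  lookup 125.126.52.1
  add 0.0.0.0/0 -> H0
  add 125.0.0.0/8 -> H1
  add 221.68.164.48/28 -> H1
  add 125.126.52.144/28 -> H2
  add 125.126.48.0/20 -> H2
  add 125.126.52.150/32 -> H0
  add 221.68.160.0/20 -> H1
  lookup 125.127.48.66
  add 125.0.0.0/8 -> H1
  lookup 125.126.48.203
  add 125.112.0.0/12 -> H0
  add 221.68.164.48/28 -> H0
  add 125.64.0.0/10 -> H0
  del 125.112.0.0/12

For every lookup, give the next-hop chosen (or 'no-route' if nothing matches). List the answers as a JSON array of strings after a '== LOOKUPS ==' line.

Apply in order:
  + 125.112.0.0/12 (H2) depth=12
  del 125.112.0.0/12 (clear depth 12)
  + 125.126.52.0/24 (H2) depth=24
  + 192.0.0.0/3 (H0) depth=3
  ? 125.126.52.1  path d0:-→d1:-→d2:-→d3:-→d4:-→d5:-→d6:-→d7:-→d8:-→d9:-→d10:-→d11:-→d12:-→d13:-→d14:-→d15:-→d16:-→d17:-→d18:-→d19:-→d20:-→d21:-→d22:-→d23:-→d24:H2  best=H2
  + 0.0.0.0/0 (H0) depth=0
  + 125.0.0.0/8 (H1) depth=8
  + 221.68.164.48/28 (H1) depth=28
  + 125.126.52.144/28 (H2) depth=28
  + 125.126.48.0/20 (H2) depth=20
  + 125.126.52.150/32 (H0) depth=32
  + 221.68.160.0/20 (H1) depth=20
  ? 125.127.48.66  path d0:H0→d1:-→d2:-→d3:-→d4:-→d5:-→d6:-→d7:-→d8:H1→d9:-→d10:-→d11:-→d12:-→d13:-→d14:-→d15:-  best=H1
  + 125.0.0.0/8 (H1) depth=8
  ? 125.126.48.203  path d0:H0→d1:-→d2:-→d3:-→d4:-→d5:-→d6:-→d7:-→d8:H1→d9:-→d10:-→d11:-→d12:-→d13:-→d14:-→d15:-→d16:-→d17:-→d18:-→d19:-→d20:H2→d21:-  best=H2
  + 125.112.0.0/12 (H0) depth=12
  + 221.68.164.48/28 (H0) depth=28
  + 125.64.0.0/10 (H0) depth=10
  del 125.112.0.0/12 (clear depth 12)

== LOOKUPS ==
["H2","H1","H2"]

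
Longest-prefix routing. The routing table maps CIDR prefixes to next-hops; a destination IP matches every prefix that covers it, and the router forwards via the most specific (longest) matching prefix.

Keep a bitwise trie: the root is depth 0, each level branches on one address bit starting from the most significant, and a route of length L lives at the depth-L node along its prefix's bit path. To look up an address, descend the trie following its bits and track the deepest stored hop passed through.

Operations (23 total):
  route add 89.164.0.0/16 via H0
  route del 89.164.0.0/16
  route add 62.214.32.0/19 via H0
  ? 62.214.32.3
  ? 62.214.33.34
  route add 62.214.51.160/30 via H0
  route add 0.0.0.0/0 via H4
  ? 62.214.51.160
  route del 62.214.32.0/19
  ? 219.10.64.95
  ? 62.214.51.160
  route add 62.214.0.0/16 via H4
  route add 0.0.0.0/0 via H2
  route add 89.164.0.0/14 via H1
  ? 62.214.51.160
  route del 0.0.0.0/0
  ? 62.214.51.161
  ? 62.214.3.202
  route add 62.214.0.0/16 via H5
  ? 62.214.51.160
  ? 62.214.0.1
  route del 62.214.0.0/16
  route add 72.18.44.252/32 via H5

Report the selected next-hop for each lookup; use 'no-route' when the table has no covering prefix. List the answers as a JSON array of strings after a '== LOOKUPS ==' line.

Process each operation:
  add 89.164.0.0/16 -> H0 at depth 16
  - 89.164.0.0/16 clear@16
  add 62.214.32.0/19 -> H0 at depth 19
  ? 62.214.32.3  path d0:-→d1:-→d2:-→d3:-→d4:-→d5:-→d6:-→d7:-→d8:-→d9:-→d10:-→d11:-→d12:-→d13:-→d14:-→d15:-→d16:-→d17:-→d18:-→d19:H0  best=H0
  ? 62.214.33.34  path d0:-→d1:-→d2:-→d3:-→d4:-→d5:-→d6:-→d7:-→d8:-→d9:-→d10:-→d11:-→d12:-→d13:-→d14:-→d15:-→d16:-→d17:-→d18:-→d19:H0  best=H0
  add 62.214.51.160/30 -> H0 at depth 30
  add 0.0.0.0/0 -> H4 at depth 0
  ? 62.214.51.160  path d0:H4→d1:-→d2:-→d3:-→d4:-→d5:-→d6:-→d7:-→d8:-→d9:-→d10:-→d11:-→d12:-→d13:-→d14:-→d15:-→d16:-→d17:-→d18:-→d19:H0→d20:-→d21:-→d22:-→d23:-→d24:-→d25:-→d26:-→d27:-→d28:-→d29:-→d30:H0  best=H0
  - 62.214.32.0/19 clear@19
  ? 219.10.64.95  path d0:H4  best=H4
  ? 62.214.51.160  path d0:H4→d1:-→d2:-→d3:-→d4:-→d5:-→d6:-→d7:-→d8:-→d9:-→d10:-→d11:-→d12:-→d13:-→d14:-→d15:-→d16:-→d17:-→d18:-→d19:-→d20:-→d21:-→d22:-→d23:-→d24:-→d25:-→d26:-→d27:-→d28:-→d29:-→d30:H0  best=H0
  add 62.214.0.0/16 -> H4 at depth 16
  add 0.0.0.0/0 -> H2 at depth 0
  add 89.164.0.0/14 -> H1 at depth 14
  ? 62.214.51.160  path d0:H2→d1:-→d2:-→d3:-→d4:-→d5:-→d6:-→d7:-→d8:-→d9:-→d10:-→d11:-→d12:-→d13:-→d14:-→d15:-→d16:H4→d17:-→d18:-→d19:-→d20:-→d21:-→d22:-→d23:-→d24:-→d25:-→d26:-→d27:-→d28:-→d29:-→d30:H0  best=H0
  - 0.0.0.0/0 clear@0
  ? 62.214.51.161  path d0:-→d1:-→d2:-→d3:-→d4:-→d5:-→d6:-→d7:-→d8:-→d9:-→d10:-→d11:-→d12:-→d13:-→d14:-→d15:-→d16:H4→d17:-→d18:-→d19:-→d20:-→d21:-→d22:-→d23:-→d24:-→d25:-→d26:-→d27:-→d28:-→d29:-→d30:H0  best=H0
  ? 62.214.3.202  path d0:-→d1:-→d2:-→d3:-→d4:-→d5:-→d6:-→d7:-→d8:-→d9:-→d10:-→d11:-→d12:-→d13:-→d14:-→d15:-→d16:H4→d17:-→d18:-  best=H4
  add 62.214.0.0/16 -> H5 at depth 16
  ? 62.214.51.160  path d0:-→d1:-→d2:-→d3:-→d4:-→d5:-→d6:-→d7:-→d8:-→d9:-→d10:-→d11:-→d12:-→d13:-→d14:-→d15:-→d16:H5→d17:-→d18:-→d19:-→d20:-→d21:-→d22:-→d23:-→d24:-→d25:-→d26:-→d27:-→d28:-→d29:-→d30:H0  best=H0
  ? 62.214.0.1  path d0:-→d1:-→d2:-→d3:-→d4:-→d5:-→d6:-→d7:-→d8:-→d9:-→d10:-→d11:-→d12:-→d13:-→d14:-→d15:-→d16:H5→d17:-→d18:-  best=H5
  - 62.214.0.0/16 clear@16
  add 72.18.44.252/32 -> H5 at depth 32

== LOOKUPS ==
["H0","H0","H0","H4","H0","H0","H0","H4","H0","H5"]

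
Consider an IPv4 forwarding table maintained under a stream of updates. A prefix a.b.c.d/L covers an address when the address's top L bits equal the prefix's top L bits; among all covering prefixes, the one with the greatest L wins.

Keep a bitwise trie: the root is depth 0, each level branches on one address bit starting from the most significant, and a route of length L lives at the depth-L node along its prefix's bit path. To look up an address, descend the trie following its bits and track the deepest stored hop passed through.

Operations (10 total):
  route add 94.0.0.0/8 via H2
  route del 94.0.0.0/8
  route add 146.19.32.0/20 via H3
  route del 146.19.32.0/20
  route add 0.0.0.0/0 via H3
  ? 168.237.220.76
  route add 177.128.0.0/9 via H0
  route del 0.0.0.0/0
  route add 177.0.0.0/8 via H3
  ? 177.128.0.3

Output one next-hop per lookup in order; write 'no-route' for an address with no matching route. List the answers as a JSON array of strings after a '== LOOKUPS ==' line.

Process each operation:
  add 94.0.0.0/8 -> H2 at depth 8
  - 94.0.0.0/8 clear@8
  add 146.19.32.0/20 -> H3 at depth 20
  - 146.19.32.0/20 clear@20
  add 0.0.0.0/0 -> H3 at depth 0
  lookup 168.237.220.76: bits 10 walk d0:H3→d1:-→d2:- -> H3
  add 177.128.0.0/9 -> H0 at depth 9
  - 0.0.0.0/0 clear@0
  add 177.0.0.0/8 -> H3 at depth 8
  lookup 177.128.0.3: bits 101100011 walk d0:-→d1:-→d2:-→d3:-→d4:-→d5:-→d6:-→d7:-→d8:H3→d9:H0 -> H0

== LOOKUPS ==
["H3","H0"]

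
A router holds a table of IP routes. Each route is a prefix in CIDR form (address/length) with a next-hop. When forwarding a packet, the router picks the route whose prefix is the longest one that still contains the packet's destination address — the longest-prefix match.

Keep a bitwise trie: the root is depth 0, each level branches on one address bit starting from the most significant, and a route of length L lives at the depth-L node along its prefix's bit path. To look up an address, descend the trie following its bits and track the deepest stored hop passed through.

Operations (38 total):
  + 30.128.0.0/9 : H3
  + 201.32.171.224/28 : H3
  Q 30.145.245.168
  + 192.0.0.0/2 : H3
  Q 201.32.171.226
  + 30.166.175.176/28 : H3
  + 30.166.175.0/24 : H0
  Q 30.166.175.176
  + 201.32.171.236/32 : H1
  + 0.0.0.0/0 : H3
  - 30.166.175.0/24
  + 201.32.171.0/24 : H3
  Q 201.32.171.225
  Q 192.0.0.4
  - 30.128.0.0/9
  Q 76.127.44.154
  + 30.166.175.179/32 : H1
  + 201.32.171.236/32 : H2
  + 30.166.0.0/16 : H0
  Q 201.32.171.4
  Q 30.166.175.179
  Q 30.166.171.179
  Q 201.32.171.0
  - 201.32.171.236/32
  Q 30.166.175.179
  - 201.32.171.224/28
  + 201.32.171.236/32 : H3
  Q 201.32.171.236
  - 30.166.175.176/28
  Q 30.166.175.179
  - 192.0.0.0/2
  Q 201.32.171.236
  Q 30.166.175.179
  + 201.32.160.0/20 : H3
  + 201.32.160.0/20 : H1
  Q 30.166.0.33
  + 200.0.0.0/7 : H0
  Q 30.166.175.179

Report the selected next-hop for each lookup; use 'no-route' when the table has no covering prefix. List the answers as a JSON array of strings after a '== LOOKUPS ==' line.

Apply in order:
  add 30.128.0.0/9 -> H3 at depth 9
  add 201.32.171.224/28 -> H3 at depth 28
  lookup 30.145.245.168: bits 000111101 walk d0:-→d1:-→d2:-→d3:-→d4:-→d5:-→d6:-→d7:-→d8:-→d9:H3 -> H3
  add 192.0.0.0/2 -> H3 at depth 2
  lookup 201.32.171.226: bits 1100100100100000101010111110 walk d0:-→d1:-→d2:H3→d3:-→d4:-→d5:-→d6:-→d7:-→d8:-→d9:-→d10:-→d11:-→d12:-→d13:-→d14:-→d15:-→d16:-→d17:-→d18:-→d19:-→d20:-→d21:-→d22:-→d23:-→d24:-→d25:-→d26:-→d27:-→d28:H3 -> H3
  add 30.166.175.176/28 -> H3 at depth 28
  add 30.166.175.0/24 -> H0 at depth 24
  lookup 30.166.175.176: bits 0001111010100110101011111011 walk d0:-→d1:-→d2:-→d3:-→d4:-→d5:-→d6:-→d7:-→d8:-→d9:H3→d10:-→d11:-→d12:-→d13:-→d14:-→d15:-→d16:-→d17:-→d18:-→d19:-→d20:-→d21:-→d22:-→d23:-→d24:H0→d25:-→d26:-→d27:-→d28:H3 -> H3
  add 201.32.171.236/32 -> H1 at depth 32
  add 0.0.0.0/0 -> H3 at depth 0
  - 30.166.175.0/24 clear@24
  add 201.32.171.0/24 -> H3 at depth 24
  lookup 201.32.171.225: bits 1100100100100000101010111110 walk d0:H3→d1:-→d2:H3→d3:-→d4:-→d5:-→d6:-→d7:-→d8:-→d9:-→d10:-→d11:-→d12:-→d13:-→d14:-→d15:-→d16:-→d17:-→d18:-→d19:-→d20:-→d21:-→d22:-→d23:-→d24:H3→d25:-→d26:-→d27:-→d28:H3 -> H3
  lookup 192.0.0.4: bits 1100 walk d0:H3→d1:-→d2:H3→d3:-→d4:- -> H3
  - 30.128.0.0/9 clear@9
  lookup 76.127.44.154: bits 0 walk d0:H3→d1:- -> H3
  add 30.166.175.179/32 -> H1 at depth 32
  add 201.32.171.236/32 -> H2 at depth 32
  add 30.166.0.0/16 -> H0 at depth 16
  lookup 201.32.171.4: bits 110010010010000010101011 walk d0:H3→d1:-→d2:H3→d3:-→d4:-→d5:-→d6:-→d7:-→d8:-→d9:-→d10:-→d11:-→d12:-→d13:-→d14:-→d15:-→d16:-→d17:-→d18:-→d19:-→d20:-→d21:-→d22:-→d23:-→d24:H3 -> H3
  lookup 30.166.175.179: bits 00011110101001101010111110110011 walk d0:H3→d1:-→d2:-→d3:-→d4:-→d5:-→d6:-→d7:-→d8:-→d9:-→d10:-→d11:-→d12:-→d13:-→d14:-→d15:-→d16:H0→d17:-→d18:-→d19:-→d20:-→d21:-→d22:-→d23:-→d24:-→d25:-→d26:-→d27:-→d28:H3→d29:-→d30:-→d31:-→d32:H1 -> H1
  lookup 30.166.171.179: bits 000111101010011010101 walk d0:H3→d1:-→d2:-→d3:-→d4:-→d5:-→d6:-→d7:-→d8:-→d9:-→d10:-→d11:-→d12:-→d13:-→d14:-→d15:-→d16:H0→d17:-→d18:-→d19:-→d20:-→d21:- -> H0
  lookup 201.32.171.0: bits 110010010010000010101011 walk d0:H3→d1:-→d2:H3→d3:-→d4:-→d5:-→d6:-→d7:-→d8:-→d9:-→d10:-→d11:-→d12:-→d13:-→d14:-→d15:-→d16:-→d17:-→d18:-→d19:-→d20:-→d21:-→d22:-→d23:-→d24:H3 -> H3
  - 201.32.171.236/32 clear@32
  lookup 30.166.175.179: bits 00011110101001101010111110110011 walk d0:H3→d1:-→d2:-→d3:-→d4:-→d5:-→d6:-→d7:-→d8:-→d9:-→d10:-→d11:-→d12:-→d13:-→d14:-→d15:-→d16:H0→d17:-→d18:-→d19:-→d20:-→d21:-→d22:-→d23:-→d24:-→d25:-→d26:-→d27:-→d28:H3→d29:-→d30:-→d31:-→d32:H1 -> H1
  - 201.32.171.224/28 clear@28
  add 201.32.171.236/32 -> H3 at depth 32
  lookup 201.32.171.236: bits 11001001001000001010101111101100 walk d0:H3→d1:-→d2:H3→d3:-→d4:-→d5:-→d6:-→d7:-→d8:-→d9:-→d10:-→d11:-→d12:-→d13:-→d14:-→d15:-→d16:-→d17:-→d18:-→d19:-→d20:-→d21:-→d22:-→d23:-→d24:H3→d25:-→d26:-→d27:-→d28:-→d29:-→d30:-→d31:-→d32:H3 -> H3
  - 30.166.175.176/28 clear@28
  lookup 30.166.175.179: bits 00011110101001101010111110110011 walk d0:H3→d1:-→d2:-→d3:-→d4:-→d5:-→d6:-→d7:-→d8:-→d9:-→d10:-→d11:-→d12:-→d13:-→d14:-→d15:-→d16:H0→d17:-→d18:-→d19:-→d20:-→d21:-→d22:-→d23:-→d24:-→d25:-→d26:-→d27:-→d28:-→d29:-→d30:-→d31:-→d32:H1 -> H1
  - 192.0.0.0/2 clear@2
  lookup 201.32.171.236: bits 11001001001000001010101111101100 walk d0:H3→d1:-→d2:-→d3:-→d4:-→d5:-→d6:-→d7:-→d8:-→d9:-→d10:-→d11:-→d12:-→d13:-→d14:-→d15:-→d16:-→d17:-→d18:-→d19:-→d20:-→d21:-→d22:-→d23:-→d24:H3→d25:-→d26:-→d27:-→d28:-→d29:-→d30:-→d31:-→d32:H3 -> H3
  lookup 30.166.175.179: bits 00011110101001101010111110110011 walk d0:H3→d1:-→d2:-→d3:-→d4:-→d5:-→d6:-→d7:-→d8:-→d9:-→d10:-→d11:-→d12:-→d13:-→d14:-→d15:-→d16:H0→d17:-→d18:-→d19:-→d20:-→d21:-→d22:-→d23:-→d24:-→d25:-→d26:-→d27:-→d28:-→d29:-→d30:-→d31:-→d32:H1 -> H1
  add 201.32.160.0/20 -> H3 at depth 20
  add 201.32.160.0/20 -> H1 at depth 20
  lookup 30.166.0.33: bits 0001111010100110 walk d0:H3→d1:-→d2:-→d3:-→d4:-→d5:-→d6:-→d7:-→d8:-→d9:-→d10:-→d11:-→d12:-→d13:-→d14:-→d15:-→d16:H0 -> H0
  add 200.0.0.0/7 -> H0 at depth 7
  lookup 30.166.175.179: bits 00011110101001101010111110110011 walk d0:H3→d1:-→d2:-→d3:-→d4:-→d5:-→d6:-→d7:-→d8:-→d9:-→d10:-→d11:-→d12:-→d13:-→d14:-→d15:-→d16:H0→d17:-→d18:-→d19:-→d20:-→d21:-→d22:-→d23:-→d24:-→d25:-→d26:-→d27:-→d28:-→d29:-→d30:-→d31:-→d32:H1 -> H1

== LOOKUPS ==
["H3","H3","H3","H3","H3","H3","H3","H1","H0","H3","H1","H3","H1","H3","H1","H0","H1"]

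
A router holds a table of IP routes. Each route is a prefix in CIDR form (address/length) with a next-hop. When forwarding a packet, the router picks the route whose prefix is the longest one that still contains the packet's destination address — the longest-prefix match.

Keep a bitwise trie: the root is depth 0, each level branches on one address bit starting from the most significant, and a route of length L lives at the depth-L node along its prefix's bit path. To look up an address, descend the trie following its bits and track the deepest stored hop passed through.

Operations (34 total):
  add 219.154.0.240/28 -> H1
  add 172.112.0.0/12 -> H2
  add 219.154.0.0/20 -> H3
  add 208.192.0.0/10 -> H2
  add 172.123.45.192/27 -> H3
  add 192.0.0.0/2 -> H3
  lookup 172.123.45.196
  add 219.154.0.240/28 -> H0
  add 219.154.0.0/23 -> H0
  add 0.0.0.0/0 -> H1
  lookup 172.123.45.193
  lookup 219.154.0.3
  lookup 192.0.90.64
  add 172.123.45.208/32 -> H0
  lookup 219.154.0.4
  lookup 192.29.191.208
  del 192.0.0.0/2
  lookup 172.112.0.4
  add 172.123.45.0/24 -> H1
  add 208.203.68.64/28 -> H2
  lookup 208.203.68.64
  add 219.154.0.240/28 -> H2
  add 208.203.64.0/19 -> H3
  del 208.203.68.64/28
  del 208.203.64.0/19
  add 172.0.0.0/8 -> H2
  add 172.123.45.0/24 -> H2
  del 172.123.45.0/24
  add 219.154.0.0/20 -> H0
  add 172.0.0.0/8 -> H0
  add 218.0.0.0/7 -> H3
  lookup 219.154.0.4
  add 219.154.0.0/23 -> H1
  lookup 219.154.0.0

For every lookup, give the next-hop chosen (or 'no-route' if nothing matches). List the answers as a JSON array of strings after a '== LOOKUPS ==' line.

Apply in order:
  + 219.154.0.240/28 (H1) depth=28
  + 172.112.0.0/12 (H2) depth=12
  + 219.154.0.0/20 (H3) depth=20
  + 208.192.0.0/10 (H2) depth=10
  + 172.123.45.192/27 (H3) depth=27
  + 192.0.0.0/2 (H3) depth=2
  lookup 172.123.45.196: bits 101011000111101100101101110 walk d0:-→d1:-→d2:-→d3:-→d4:-→d5:-→d6:-→d7:-→d8:-→d9:-→d10:-→d11:-→d12:H2→d13:-→d14:-→d15:-→d16:-→d17:-→d18:-→d19:-→d20:-→d21:-→d22:-→d23:-→d24:-→d25:-→d26:-→d27:H3 -> H3
  + 219.154.0.240/28 (H0) depth=28
  + 219.154.0.0/23 (H0) depth=23
  + 0.0.0.0/0 (H1) depth=0
  lookup 172.123.45.193: bits 101011000111101100101101110 walk d0:H1→d1:-→d2:-→d3:-→d4:-→d5:-→d6:-→d7:-→d8:-→d9:-→d10:-→d11:-→d12:H2→d13:-→d14:-→d15:-→d16:-→d17:-→d18:-→d19:-→d20:-→d21:-→d22:-→d23:-→d24:-→d25:-→d26:-→d27:H3 -> H3
  lookup 219.154.0.3: bits 110110111001101000000000 walk d0:H1→d1:-→d2:H3→d3:-→d4:-→d5:-→d6:-→d7:-→d8:-→d9:-→d10:-→d11:-→d12:-→d13:-→d14:-→d15:-→d16:-→d17:-→d18:-→d19:-→d20:H3→d21:-→d22:-→d23:H0→d24:- -> H0
  lookup 192.0.90.64: bits 110 walk d0:H1→d1:-→d2:H3→d3:- -> H3
  + 172.123.45.208/32 (H0) depth=32
  lookup 219.154.0.4: bits 110110111001101000000000 walk d0:H1→d1:-→d2:H3→d3:-→d4:-→d5:-→d6:-→d7:-→d8:-→d9:-→d10:-→d11:-→d12:-→d13:-→d14:-→d15:-→d16:-→d17:-→d18:-→d19:-→d20:H3→d21:-→d22:-→d23:H0→d24:- -> H0
  lookup 192.29.191.208: bits 110 walk d0:H1→d1:-→d2:H3→d3:- -> H3
  - 192.0.0.0/2 clear@2
  lookup 172.112.0.4: bits 101011000111 walk d0:H1→d1:-→d2:-→d3:-→d4:-→d5:-→d6:-→d7:-→d8:-→d9:-→d10:-→d11:-→d12:H2 -> H2
  + 172.123.45.0/24 (H1) depth=24
  + 208.203.68.64/28 (H2) depth=28
  lookup 208.203.68.64: bits 1101000011001011010001000100 walk d0:H1→d1:-→d2:-→d3:-→d4:-→d5:-→d6:-→d7:-→d8:-→d9:-→d10:H2→d11:-→d12:-→d13:-→d14:-→d15:-→d16:-→d17:-→d18:-→d19:-→d20:-→d21:-→d22:-→d23:-→d24:-→d25:-→d26:-→d27:-→d28:H2 -> H2
  + 219.154.0.240/28 (H2) depth=28
  + 208.203.64.0/19 (H3) depth=19
  - 208.203.68.64/28 clear@28
  - 208.203.64.0/19 clear@19
  + 172.0.0.0/8 (H2) depth=8
  + 172.123.45.0/24 (H2) depth=24
  - 172.123.45.0/24 clear@24
  + 219.154.0.0/20 (H0) depth=20
  + 172.0.0.0/8 (H0) depth=8
  + 218.0.0.0/7 (H3) depth=7
  lookup 219.154.0.4: bits 110110111001101000000000 walk d0:H1→d1:-→d2:-→d3:-→d4:-→d5:-→d6:-→d7:H3→d8:-→d9:-→d10:-→d11:-→d12:-→d13:-→d14:-→d15:-→d16:-→d17:-→d18:-→d19:-→d20:H0→d21:-→d22:-→d23:H0→d24:- -> H0
  + 219.154.0.0/23 (H1) depth=23
  lookup 219.154.0.0: bits 110110111001101000000000 walk d0:H1→d1:-→d2:-→d3:-→d4:-→d5:-→d6:-→d7:H3→d8:-→d9:-→d10:-→d11:-→d12:-→d13:-→d14:-→d15:-→d16:-→d17:-→d18:-→d19:-→d20:H0→d21:-→d22:-→d23:H1→d24:- -> H1

== LOOKUPS ==
["H3","H3","H0","H3","H0","H3","H2","H2","H0","H1"]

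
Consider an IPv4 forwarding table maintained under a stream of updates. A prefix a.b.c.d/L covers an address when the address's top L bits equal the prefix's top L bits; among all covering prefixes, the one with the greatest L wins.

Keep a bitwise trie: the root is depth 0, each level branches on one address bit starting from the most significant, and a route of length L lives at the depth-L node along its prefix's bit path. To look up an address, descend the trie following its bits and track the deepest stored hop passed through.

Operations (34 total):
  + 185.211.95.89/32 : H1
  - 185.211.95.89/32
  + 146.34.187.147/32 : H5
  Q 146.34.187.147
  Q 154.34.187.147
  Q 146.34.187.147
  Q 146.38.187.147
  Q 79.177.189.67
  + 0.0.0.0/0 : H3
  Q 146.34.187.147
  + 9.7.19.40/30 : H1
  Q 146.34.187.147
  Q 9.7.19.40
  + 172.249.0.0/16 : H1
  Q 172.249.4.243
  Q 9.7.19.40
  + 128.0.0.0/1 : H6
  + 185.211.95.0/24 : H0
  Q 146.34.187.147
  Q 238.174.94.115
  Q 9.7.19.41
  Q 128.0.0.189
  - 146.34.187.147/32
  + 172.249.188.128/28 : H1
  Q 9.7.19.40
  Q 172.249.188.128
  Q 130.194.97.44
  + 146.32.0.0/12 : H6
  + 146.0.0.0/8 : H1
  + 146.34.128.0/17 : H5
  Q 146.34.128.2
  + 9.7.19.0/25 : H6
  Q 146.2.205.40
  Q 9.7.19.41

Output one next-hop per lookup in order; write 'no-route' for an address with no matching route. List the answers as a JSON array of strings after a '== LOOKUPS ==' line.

Process each operation:
  + 185.211.95.89/32 (H1) depth=32
  del 185.211.95.89/32 (clear depth 32)
  + 146.34.187.147/32 (H5) depth=32
  ? 146.34.187.147  path d0:-→d1:-→d2:-→d3:-→d4:-→d5:-→d6:-→d7:-→d8:-→d9:-→d10:-→d11:-→d12:-→d13:-→d14:-→d15:-→d16:-→d17:-→d18:-→d19:-→d20:-→d21:-→d22:-→d23:-→d24:-→d25:-→d26:-→d27:-→d28:-→d29:-→d30:-→d31:-→d32:H5  best=H5
  ? 154.34.187.147  path d0:-→d1:-→d2:-→d3:-→d4:-  best=no-route
  ? 146.34.187.147  path d0:-→d1:-→d2:-→d3:-→d4:-→d5:-→d6:-→d7:-→d8:-→d9:-→d10:-→d11:-→d12:-→d13:-→d14:-→d15:-→d16:-→d17:-→d18:-→d19:-→d20:-→d21:-→d22:-→d23:-→d24:-→d25:-→d26:-→d27:-→d28:-→d29:-→d30:-→d31:-→d32:H5  best=H5
  ? 146.38.187.147  path d0:-→d1:-→d2:-→d3:-→d4:-→d5:-→d6:-→d7:-→d8:-→d9:-→d10:-→d11:-→d12:-→d13:-  best=no-route
  ? 79.177.189.67  path d0:-  best=no-route
  + 0.0.0.0/0 (H3) depth=0
  ? 146.34.187.147  path d0:H3→d1:-→d2:-→d3:-→d4:-→d5:-→d6:-→d7:-→d8:-→d9:-→d10:-→d11:-→d12:-→d13:-→d14:-→d15:-→d16:-→d17:-→d18:-→d19:-→d20:-→d21:-→d22:-→d23:-→d24:-→d25:-→d26:-→d27:-→d28:-→d29:-→d30:-→d31:-→d32:H5  best=H5
  + 9.7.19.40/30 (H1) depth=30
  ? 146.34.187.147  path d0:H3→d1:-→d2:-→d3:-→d4:-→d5:-→d6:-→d7:-→d8:-→d9:-→d10:-→d11:-→d12:-→d13:-→d14:-→d15:-→d16:-→d17:-→d18:-→d19:-→d20:-→d21:-→d22:-→d23:-→d24:-→d25:-→d26:-→d27:-→d28:-→d29:-→d30:-→d31:-→d32:H5  best=H5
  ? 9.7.19.40  path d0:H3→d1:-→d2:-→d3:-→d4:-→d5:-→d6:-→d7:-→d8:-→d9:-→d10:-→d11:-→d12:-→d13:-→d14:-→d15:-→d16:-→d17:-→d18:-→d19:-→d20:-→d21:-→d22:-→d23:-→d24:-→d25:-→d26:-→d27:-→d28:-→d29:-→d30:H1  best=H1
  + 172.249.0.0/16 (H1) depth=16
  ? 172.249.4.243  path d0:H3→d1:-→d2:-→d3:-→d4:-→d5:-→d6:-→d7:-→d8:-→d9:-→d10:-→d11:-→d12:-→d13:-→d14:-→d15:-→d16:H1  best=H1
  ? 9.7.19.40  path d0:H3→d1:-→d2:-→d3:-→d4:-→d5:-→d6:-→d7:-→d8:-→d9:-→d10:-→d11:-→d12:-→d13:-→d14:-→d15:-→d16:-→d17:-→d18:-→d19:-→d20:-→d21:-→d22:-→d23:-→d24:-→d25:-→d26:-→d27:-→d28:-→d29:-→d30:H1  best=H1
  + 128.0.0.0/1 (H6) depth=1
  + 185.211.95.0/24 (H0) depth=24
  ? 146.34.187.147  path d0:H3→d1:H6→d2:-→d3:-→d4:-→d5:-→d6:-→d7:-→d8:-→d9:-→d10:-→d11:-→d12:-→d13:-→d14:-→d15:-→d16:-→d17:-→d18:-→d19:-→d20:-→d21:-→d22:-→d23:-→d24:-→d25:-→d26:-→d27:-→d28:-→d29:-→d30:-→d31:-→d32:H5  best=H5
  ? 238.174.94.115  path d0:H3→d1:H6  best=H6
  ? 9.7.19.41  path d0:H3→d1:-→d2:-→d3:-→d4:-→d5:-→d6:-→d7:-→d8:-→d9:-→d10:-→d11:-→d12:-→d13:-→d14:-→d15:-→d16:-→d17:-→d18:-→d19:-→d20:-→d21:-→d22:-→d23:-→d24:-→d25:-→d26:-→d27:-→d28:-→d29:-→d30:H1  best=H1
  ? 128.0.0.189  path d0:H3→d1:H6→d2:-→d3:-  best=H6
  del 146.34.187.147/32 (clear depth 32)
  + 172.249.188.128/28 (H1) depth=28
  ? 9.7.19.40  path d0:H3→d1:-→d2:-→d3:-→d4:-→d5:-→d6:-→d7:-→d8:-→d9:-→d10:-→d11:-→d12:-→d13:-→d14:-→d15:-→d16:-→d17:-→d18:-→d19:-→d20:-→d21:-→d22:-→d23:-→d24:-→d25:-→d26:-→d27:-→d28:-→d29:-→d30:H1  best=H1
  ? 172.249.188.128  path d0:H3→d1:H6→d2:-→d3:-→d4:-→d5:-→d6:-→d7:-→d8:-→d9:-→d10:-→d11:-→d12:-→d13:-→d14:-→d15:-→d16:H1→d17:-→d18:-→d19:-→d20:-→d21:-→d22:-→d23:-→d24:-→d25:-→d26:-→d27:-→d28:H1  best=H1
  ? 130.194.97.44  path d0:H3→d1:H6→d2:-→d3:-  best=H6
  + 146.32.0.0/12 (H6) depth=12
  + 146.0.0.0/8 (H1) depth=8
  + 146.34.128.0/17 (H5) depth=17
  ? 146.34.128.2  path d0:H3→d1:H6→d2:-→d3:-→d4:-→d5:-→d6:-→d7:-→d8:H1→d9:-→d10:-→d11:-→d12:H6→d13:-→d14:-→d15:-→d16:-→d17:H5→d18:-  best=H5
  + 9.7.19.0/25 (H6) depth=25
  ? 146.2.205.40  path d0:H3→d1:H6→d2:-→d3:-→d4:-→d5:-→d6:-→d7:-→d8:H1→d9:-→d10:-  best=H1
  ? 9.7.19.41  path d0:H3→d1:-→d2:-→d3:-→d4:-→d5:-→d6:-→d7:-→d8:-→d9:-→d10:-→d11:-→d12:-→d13:-→d14:-→d15:-→d16:-→d17:-→d18:-→d19:-→d20:-→d21:-→d22:-→d23:-→d24:-→d25:H6→d26:-→d27:-→d28:-→d29:-→d30:H1  best=H1

== LOOKUPS ==
["H5","no-route","H5","no-route","no-route","H5","H5","H1","H1","H1","H5","H6","H1","H6","H1","H1","H6","H5","H1","H1"]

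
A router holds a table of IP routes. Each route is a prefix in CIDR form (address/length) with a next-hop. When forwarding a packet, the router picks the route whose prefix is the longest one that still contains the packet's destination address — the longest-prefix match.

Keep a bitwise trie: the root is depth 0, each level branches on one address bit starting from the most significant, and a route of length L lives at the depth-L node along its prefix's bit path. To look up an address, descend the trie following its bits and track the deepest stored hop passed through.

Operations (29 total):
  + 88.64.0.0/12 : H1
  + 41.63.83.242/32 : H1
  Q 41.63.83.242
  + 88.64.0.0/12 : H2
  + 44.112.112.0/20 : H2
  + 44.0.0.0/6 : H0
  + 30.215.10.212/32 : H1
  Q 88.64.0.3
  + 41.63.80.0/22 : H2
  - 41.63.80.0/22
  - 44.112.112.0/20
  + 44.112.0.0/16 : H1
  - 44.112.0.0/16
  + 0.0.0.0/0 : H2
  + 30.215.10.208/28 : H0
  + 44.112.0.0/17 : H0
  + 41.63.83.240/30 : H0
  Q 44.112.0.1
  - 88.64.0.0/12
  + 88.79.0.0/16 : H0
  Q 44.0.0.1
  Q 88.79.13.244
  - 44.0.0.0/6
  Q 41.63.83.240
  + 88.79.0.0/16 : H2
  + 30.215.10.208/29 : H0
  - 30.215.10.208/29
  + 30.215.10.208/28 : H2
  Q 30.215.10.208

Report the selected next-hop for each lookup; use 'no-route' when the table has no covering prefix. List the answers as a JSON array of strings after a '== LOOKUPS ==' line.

Trace:
  + 88.64.0.0/12 (H1) depth=12
  + 41.63.83.242/32 (H1) depth=32
  lookup 41.63.83.242: bits 00101001001111110101001111110010 walk d0:-→d1:-→d2:-→d3:-→d4:-→d5:-→d6:-→d7:-→d8:-→d9:-→d10:-→d11:-→d12:-→d13:-→d14:-→d15:-→d16:-→d17:-→d18:-→d19:-→d20:-→d21:-→d22:-→d23:-→d24:-→d25:-→d26:-→d27:-→d28:-→d29:-→d30:-→d31:-→d32:H1 -> H1
  + 88.64.0.0/12 (H2) depth=12
  + 44.112.112.0/20 (H2) depth=20
  + 44.0.0.0/6 (H0) depth=6
  + 30.215.10.212/32 (H1) depth=32
  lookup 88.64.0.3: bits 010110000100 walk d0:-→d1:-→d2:-→d3:-→d4:-→d5:-→d6:-→d7:-→d8:-→d9:-→d10:-→d11:-→d12:H2 -> H2
  + 41.63.80.0/22 (H2) depth=22
  - 41.63.80.0/22 clear@22
  - 44.112.112.0/20 clear@20
  + 44.112.0.0/16 (H1) depth=16
  - 44.112.0.0/16 clear@16
  + 0.0.0.0/0 (H2) depth=0
  + 30.215.10.208/28 (H0) depth=28
  + 44.112.0.0/17 (H0) depth=17
  + 41.63.83.240/30 (H0) depth=30
  lookup 44.112.0.1: bits 00101100011100000 walk d0:H2→d1:-→d2:-→d3:-→d4:-→d5:-→d6:H0→d7:-→d8:-→d9:-→d10:-→d11:-→d12:-→d13:-→d14:-→d15:-→d16:-→d17:H0 -> H0
  - 88.64.0.0/12 clear@12
  + 88.79.0.0/16 (H0) depth=16
  lookup 44.0.0.1: bits 001011000 walk d0:H2→d1:-→d2:-→d3:-→d4:-→d5:-→d6:H0→d7:-→d8:-→d9:- -> H0
  lookup 88.79.13.244: bits 0101100001001111 walk d0:H2→d1:-→d2:-→d3:-→d4:-→d5:-→d6:-→d7:-→d8:-→d9:-→d10:-→d11:-→d12:-→d13:-→d14:-→d15:-→d16:H0 -> H0
  - 44.0.0.0/6 clear@6
  lookup 41.63.83.240: bits 001010010011111101010011111100 walk d0:H2→d1:-→d2:-→d3:-→d4:-→d5:-→d6:-→d7:-→d8:-→d9:-→d10:-→d11:-→d12:-→d13:-→d14:-→d15:-→d16:-→d17:-→d18:-→d19:-→d20:-→d21:-→d22:-→d23:-→d24:-→d25:-→d26:-→d27:-→d28:-→d29:-→d30:H0 -> H0
  + 88.79.0.0/16 (H2) depth=16
  + 30.215.10.208/29 (H0) depth=29
  - 30.215.10.208/29 clear@29
  + 30.215.10.208/28 (H2) depth=28
  lookup 30.215.10.208: bits 00011110110101110000101011010 walk d0:H2→d1:-→d2:-→d3:-→d4:-→d5:-→d6:-→d7:-→d8:-→d9:-→d10:-→d11:-→d12:-→d13:-→d14:-→d15:-→d16:-→d17:-→d18:-→d19:-→d20:-→d21:-→d22:-→d23:-→d24:-→d25:-→d26:-→d27:-→d28:H2→d29:- -> H2

== LOOKUPS ==
["H1","H2","H0","H0","H0","H0","H2"]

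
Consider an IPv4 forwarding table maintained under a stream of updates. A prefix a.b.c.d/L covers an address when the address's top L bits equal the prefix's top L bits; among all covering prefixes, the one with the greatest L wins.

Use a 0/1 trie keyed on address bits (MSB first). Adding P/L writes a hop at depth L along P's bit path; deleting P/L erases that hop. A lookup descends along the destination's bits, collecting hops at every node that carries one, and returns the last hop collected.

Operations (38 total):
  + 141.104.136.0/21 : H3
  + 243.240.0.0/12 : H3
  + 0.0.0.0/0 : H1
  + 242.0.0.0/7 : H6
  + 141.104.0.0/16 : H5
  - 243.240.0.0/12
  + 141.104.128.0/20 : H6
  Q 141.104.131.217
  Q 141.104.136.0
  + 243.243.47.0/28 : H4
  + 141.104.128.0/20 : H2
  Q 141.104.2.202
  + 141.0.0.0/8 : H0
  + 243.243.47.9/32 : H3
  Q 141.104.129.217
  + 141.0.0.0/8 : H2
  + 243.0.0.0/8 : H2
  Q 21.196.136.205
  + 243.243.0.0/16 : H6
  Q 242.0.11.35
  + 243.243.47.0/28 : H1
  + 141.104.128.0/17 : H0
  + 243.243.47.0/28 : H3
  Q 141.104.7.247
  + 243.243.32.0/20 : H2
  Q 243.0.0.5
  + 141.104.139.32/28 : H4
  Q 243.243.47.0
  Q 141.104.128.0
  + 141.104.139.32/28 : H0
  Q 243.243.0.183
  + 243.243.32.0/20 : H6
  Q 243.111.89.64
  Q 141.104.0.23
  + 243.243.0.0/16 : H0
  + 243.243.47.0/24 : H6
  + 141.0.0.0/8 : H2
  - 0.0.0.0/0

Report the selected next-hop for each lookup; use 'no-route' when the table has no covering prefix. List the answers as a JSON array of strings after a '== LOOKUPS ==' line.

Process each operation:
  add 141.104.136.0/21 -> H3 at depth 21
  add 243.240.0.0/12 -> H3 at depth 12
  add 0.0.0.0/0 -> H1 at depth 0
  add 242.0.0.0/7 -> H6 at depth 7
  add 141.104.0.0/16 -> H5 at depth 16
  - 243.240.0.0/12 clear@12
  add 141.104.128.0/20 -> H6 at depth 20
  lookup 141.104.131.217: bits 10001101011010001000 walk d0:H1→d1:-→d2:-→d3:-→d4:-→d5:-→d6:-→d7:-→d8:-→d9:-→d10:-→d11:-→d12:-→d13:-→d14:-→d15:-→d16:H5→d17:-→d18:-→d19:-→d20:H6 -> H6
  lookup 141.104.136.0: bits 100011010110100010001 walk d0:H1→d1:-→d2:-→d3:-→d4:-→d5:-→d6:-→d7:-→d8:-→d9:-→d10:-→d11:-→d12:-→d13:-→d14:-→d15:-→d16:H5→d17:-→d18:-→d19:-→d20:H6→d21:H3 -> H3
  add 243.243.47.0/28 -> H4 at depth 28
  add 141.104.128.0/20 -> H2 at depth 20
  lookup 141.104.2.202: bits 1000110101101000 walk d0:H1→d1:-→d2:-→d3:-→d4:-→d5:-→d6:-→d7:-→d8:-→d9:-→d10:-→d11:-→d12:-→d13:-→d14:-→d15:-→d16:H5 -> H5
  add 141.0.0.0/8 -> H0 at depth 8
  add 243.243.47.9/32 -> H3 at depth 32
  lookup 141.104.129.217: bits 10001101011010001000 walk d0:H1→d1:-→d2:-→d3:-→d4:-→d5:-→d6:-→d7:-→d8:H0→d9:-→d10:-→d11:-→d12:-→d13:-→d14:-→d15:-→d16:H5→d17:-→d18:-→d19:-→d20:H2 -> H2
  add 141.0.0.0/8 -> H2 at depth 8
  add 243.0.0.0/8 -> H2 at depth 8
  lookup 21.196.136.205: bits ε walk d0:H1 -> H1
  add 243.243.0.0/16 -> H6 at depth 16
  lookup 242.0.11.35: bits 1111001 walk d0:H1→d1:-→d2:-→d3:-→d4:-→d5:-→d6:-→d7:H6 -> H6
  add 243.243.47.0/28 -> H1 at depth 28
  add 141.104.128.0/17 -> H0 at depth 17
  add 243.243.47.0/28 -> H3 at depth 28
  lookup 141.104.7.247: bits 1000110101101000 walk d0:H1→d1:-→d2:-→d3:-→d4:-→d5:-→d6:-→d7:-→d8:H2→d9:-→d10:-→d11:-→d12:-→d13:-→d14:-→d15:-→d16:H5 -> H5
  add 243.243.32.0/20 -> H2 at depth 20
  lookup 243.0.0.5: bits 11110011 walk d0:H1→d1:-→d2:-→d3:-→d4:-→d5:-→d6:-→d7:H6→d8:H2 -> H2
  add 141.104.139.32/28 -> H4 at depth 28
  lookup 243.243.47.0: bits 1111001111110011001011110000 walk d0:H1→d1:-→d2:-→d3:-→d4:-→d5:-→d6:-→d7:H6→d8:H2→d9:-→d10:-→d11:-→d12:-→d13:-→d14:-→d15:-→d16:H6→d17:-→d18:-→d19:-→d20:H2→d21:-→d22:-→d23:-→d24:-→d25:-→d26:-→d27:-→d28:H3 -> H3
  lookup 141.104.128.0: bits 10001101011010001000 walk d0:H1→d1:-→d2:-→d3:-→d4:-→d5:-→d6:-→d7:-→d8:H2→d9:-→d10:-→d11:-→d12:-→d13:-→d14:-→d15:-→d16:H5→d17:H0→d18:-→d19:-→d20:H2 -> H2
  add 141.104.139.32/28 -> H0 at depth 28
  lookup 243.243.0.183: bits 111100111111001100 walk d0:H1→d1:-→d2:-→d3:-→d4:-→d5:-→d6:-→d7:H6→d8:H2→d9:-→d10:-→d11:-→d12:-→d13:-→d14:-→d15:-→d16:H6→d17:-→d18:- -> H6
  add 243.243.32.0/20 -> H6 at depth 20
  lookup 243.111.89.64: bits 11110011 walk d0:H1→d1:-→d2:-→d3:-→d4:-→d5:-→d6:-→d7:H6→d8:H2 -> H2
  lookup 141.104.0.23: bits 1000110101101000 walk d0:H1→d1:-→d2:-→d3:-→d4:-→d5:-→d6:-→d7:-→d8:H2→d9:-→d10:-→d11:-→d12:-→d13:-→d14:-→d15:-→d16:H5 -> H5
  add 243.243.0.0/16 -> H0 at depth 16
  add 243.243.47.0/24 -> H6 at depth 24
  add 141.0.0.0/8 -> H2 at depth 8
  - 0.0.0.0/0 clear@0

== LOOKUPS ==
["H6","H3","H5","H2","H1","H6","H5","H2","H3","H2","H6","H2","H5"]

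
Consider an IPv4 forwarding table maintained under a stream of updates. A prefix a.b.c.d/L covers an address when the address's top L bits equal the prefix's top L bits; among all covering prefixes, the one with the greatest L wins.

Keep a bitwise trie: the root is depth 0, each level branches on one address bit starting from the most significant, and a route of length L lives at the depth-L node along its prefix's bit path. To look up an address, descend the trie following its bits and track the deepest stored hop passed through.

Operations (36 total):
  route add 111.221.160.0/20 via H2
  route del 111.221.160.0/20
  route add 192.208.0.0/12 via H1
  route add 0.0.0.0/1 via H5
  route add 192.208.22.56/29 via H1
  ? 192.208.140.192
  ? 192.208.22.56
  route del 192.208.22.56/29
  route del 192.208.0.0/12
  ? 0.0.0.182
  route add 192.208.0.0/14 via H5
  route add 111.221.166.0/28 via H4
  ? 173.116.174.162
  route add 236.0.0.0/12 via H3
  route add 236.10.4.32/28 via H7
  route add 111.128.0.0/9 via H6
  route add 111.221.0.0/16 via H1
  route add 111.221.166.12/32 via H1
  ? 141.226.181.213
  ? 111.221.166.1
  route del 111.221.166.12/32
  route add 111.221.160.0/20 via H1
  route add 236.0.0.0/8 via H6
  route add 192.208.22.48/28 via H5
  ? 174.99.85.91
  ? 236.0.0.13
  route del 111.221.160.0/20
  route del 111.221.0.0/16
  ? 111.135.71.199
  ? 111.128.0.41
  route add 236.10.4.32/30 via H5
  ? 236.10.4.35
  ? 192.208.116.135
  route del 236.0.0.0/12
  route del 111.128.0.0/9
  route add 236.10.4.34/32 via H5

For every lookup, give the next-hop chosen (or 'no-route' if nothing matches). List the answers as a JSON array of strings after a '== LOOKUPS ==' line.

Process each operation:
  add 111.221.160.0/20 -> H2 at depth 20
  - 111.221.160.0/20 clear@20
  add 192.208.0.0/12 -> H1 at depth 12
  add 0.0.0.0/1 -> H5 at depth 1
  add 192.208.22.56/29 -> H1 at depth 29
  lookup 192.208.140.192: bits 1100000011010000 walk d0:-→d1:-→d2:-→d3:-→d4:-→d5:-→d6:-→d7:-→d8:-→d9:-→d10:-→d11:-→d12:H1→d13:-→d14:-→d15:-→d16:- -> H1
  lookup 192.208.22.56: bits 11000000110100000001011000111 walk d0:-→d1:-→d2:-→d3:-→d4:-→d5:-→d6:-→d7:-→d8:-→d9:-→d10:-→d11:-→d12:H1→d13:-→d14:-→d15:-→d16:-→d17:-→d18:-→d19:-→d20:-→d21:-→d22:-→d23:-→d24:-→d25:-→d26:-→d27:-→d28:-→d29:H1 -> H1
  - 192.208.22.56/29 clear@29
  - 192.208.0.0/12 clear@12
  lookup 0.0.0.182: bits 0 walk d0:-→d1:H5 -> H5
  add 192.208.0.0/14 -> H5 at depth 14
  add 111.221.166.0/28 -> H4 at depth 28
  lookup 173.116.174.162: bits 1 walk d0:-→d1:- -> no-route
  add 236.0.0.0/12 -> H3 at depth 12
  add 236.10.4.32/28 -> H7 at depth 28
  add 111.128.0.0/9 -> H6 at depth 9
  add 111.221.0.0/16 -> H1 at depth 16
  add 111.221.166.12/32 -> H1 at depth 32
  lookup 141.226.181.213: bits 1 walk d0:-→d1:- -> no-route
  lookup 111.221.166.1: bits 0110111111011101101001100000 walk d0:-→d1:H5→d2:-→d3:-→d4:-→d5:-→d6:-→d7:-→d8:-→d9:H6→d10:-→d11:-→d12:-→d13:-→d14:-→d15:-→d16:H1→d17:-→d18:-→d19:-→d20:-→d21:-→d22:-→d23:-→d24:-→d25:-→d26:-→d27:-→d28:H4 -> H4
  - 111.221.166.12/32 clear@32
  add 111.221.160.0/20 -> H1 at depth 20
  add 236.0.0.0/8 -> H6 at depth 8
  add 192.208.22.48/28 -> H5 at depth 28
  lookup 174.99.85.91: bits 1 walk d0:-→d1:- -> no-route
  lookup 236.0.0.13: bits 111011000000 walk d0:-→d1:-→d2:-→d3:-→d4:-→d5:-→d6:-→d7:-→d8:H6→d9:-→d10:-→d11:-→d12:H3 -> H3
  - 111.221.160.0/20 clear@20
  - 111.221.0.0/16 clear@16
  lookup 111.135.71.199: bits 011011111 walk d0:-→d1:H5→d2:-→d3:-→d4:-→d5:-→d6:-→d7:-→d8:-→d9:H6 -> H6
  lookup 111.128.0.41: bits 011011111 walk d0:-→d1:H5→d2:-→d3:-→d4:-→d5:-→d6:-→d7:-→d8:-→d9:H6 -> H6
  add 236.10.4.32/30 -> H5 at depth 30
  lookup 236.10.4.35: bits 111011000000101000000100001000 walk d0:-→d1:-→d2:-→d3:-→d4:-→d5:-→d6:-→d7:-→d8:H6→d9:-→d10:-→d11:-→d12:H3→d13:-→d14:-→d15:-→d16:-→d17:-→d18:-→d19:-→d20:-→d21:-→d22:-→d23:-→d24:-→d25:-→d26:-→d27:-→d28:H7→d29:-→d30:H5 -> H5
  lookup 192.208.116.135: bits 11000000110100000 walk d0:-→d1:-→d2:-→d3:-→d4:-→d5:-→d6:-→d7:-→d8:-→d9:-→d10:-→d11:-→d12:-→d13:-→d14:H5→d15:-→d16:-→d17:- -> H5
  - 236.0.0.0/12 clear@12
  - 111.128.0.0/9 clear@9
  add 236.10.4.34/32 -> H5 at depth 32

== LOOKUPS ==
["H1","H1","H5","no-route","no-route","H4","no-route","H3","H6","H6","H5","H5"]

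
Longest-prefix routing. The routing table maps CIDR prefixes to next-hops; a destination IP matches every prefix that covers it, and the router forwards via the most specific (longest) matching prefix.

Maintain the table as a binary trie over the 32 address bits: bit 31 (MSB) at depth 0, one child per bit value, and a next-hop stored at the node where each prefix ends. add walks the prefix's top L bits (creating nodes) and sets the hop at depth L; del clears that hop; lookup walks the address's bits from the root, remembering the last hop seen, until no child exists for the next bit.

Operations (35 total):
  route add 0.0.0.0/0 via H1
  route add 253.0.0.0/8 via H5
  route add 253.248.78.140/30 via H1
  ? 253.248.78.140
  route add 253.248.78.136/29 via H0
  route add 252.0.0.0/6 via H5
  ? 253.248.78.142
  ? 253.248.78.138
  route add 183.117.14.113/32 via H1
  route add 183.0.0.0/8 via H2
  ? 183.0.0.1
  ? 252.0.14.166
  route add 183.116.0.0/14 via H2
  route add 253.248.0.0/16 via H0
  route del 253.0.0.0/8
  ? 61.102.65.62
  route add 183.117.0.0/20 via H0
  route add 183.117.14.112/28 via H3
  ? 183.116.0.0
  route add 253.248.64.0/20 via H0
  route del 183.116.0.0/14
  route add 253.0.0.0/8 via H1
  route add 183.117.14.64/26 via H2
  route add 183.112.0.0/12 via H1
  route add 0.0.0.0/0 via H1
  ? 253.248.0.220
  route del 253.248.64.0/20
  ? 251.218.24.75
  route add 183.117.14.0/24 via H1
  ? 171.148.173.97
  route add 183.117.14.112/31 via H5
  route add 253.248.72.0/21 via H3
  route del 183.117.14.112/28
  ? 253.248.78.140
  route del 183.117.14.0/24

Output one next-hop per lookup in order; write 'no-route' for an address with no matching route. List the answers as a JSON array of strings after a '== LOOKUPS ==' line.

Trace:
  + 0.0.0.0/0 (H1) depth=0
  + 253.0.0.0/8 (H5) depth=8
  + 253.248.78.140/30 (H1) depth=30
  Q 253.248.78.140: descend 111111011111100001001110100011 ; hops seen [H1,H5,H1] ; pick H1
  + 253.248.78.136/29 (H0) depth=29
  + 252.0.0.0/6 (H5) depth=6
  Q 253.248.78.142: descend 111111011111100001001110100011 ; hops seen [H1,H5,H5,H0,H1] ; pick H1
  Q 253.248.78.138: descend 11111101111110000100111010001 ; hops seen [H1,H5,H5,H0] ; pick H0
  + 183.117.14.113/32 (H1) depth=32
  + 183.0.0.0/8 (H2) depth=8
  Q 183.0.0.1: descend 101101110 ; hops seen [H1,H2] ; pick H2
  Q 252.0.14.166: descend 1111110 ; hops seen [H1,H5] ; pick H5
  + 183.116.0.0/14 (H2) depth=14
  + 253.248.0.0/16 (H0) depth=16
  del 253.0.0.0/8 (clear depth 8)
  Q 61.102.65.62: descend ε ; hops seen [H1] ; pick H1
  + 183.117.0.0/20 (H0) depth=20
  + 183.117.14.112/28 (H3) depth=28
  Q 183.116.0.0: descend 101101110111010 ; hops seen [H1,H2,H2] ; pick H2
  + 253.248.64.0/20 (H0) depth=20
  del 183.116.0.0/14 (clear depth 14)
  + 253.0.0.0/8 (H1) depth=8
  + 183.117.14.64/26 (H2) depth=26
  + 183.112.0.0/12 (H1) depth=12
  + 0.0.0.0/0 (H1) depth=0
  Q 253.248.0.220: descend 11111101111110000 ; hops seen [H1,H5,H1,H0] ; pick H0
  del 253.248.64.0/20 (clear depth 20)
  Q 251.218.24.75: descend 11111 ; hops seen [H1] ; pick H1
  + 183.117.14.0/24 (H1) depth=24
  Q 171.148.173.97: descend 101 ; hops seen [H1] ; pick H1
  + 183.117.14.112/31 (H5) depth=31
  + 253.248.72.0/21 (H3) depth=21
  del 183.117.14.112/28 (clear depth 28)
  Q 253.248.78.140: descend 111111011111100001001110100011 ; hops seen [H1,H5,H1,H0,H3,H0,H1] ; pick H1
  del 183.117.14.0/24 (clear depth 24)

== LOOKUPS ==
["H1","H1","H0","H2","H5","H1","H2","H0","H1","H1","H1"]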